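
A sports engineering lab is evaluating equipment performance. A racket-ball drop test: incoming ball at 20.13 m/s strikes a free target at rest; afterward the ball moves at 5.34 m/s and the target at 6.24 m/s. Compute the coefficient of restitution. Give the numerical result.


e = (v2_after - v1_after) / (v1_before - v2_before)
Numerator = 6.24 - 5.34 = 0.9
Denominator = 20.13 - 0 = 20.13
e = 0.9 / 20.13 = 0.0447

0.0447


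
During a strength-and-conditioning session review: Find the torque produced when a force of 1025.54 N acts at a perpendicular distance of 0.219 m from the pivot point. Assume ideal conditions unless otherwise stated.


tau = F * d
tau = 1025.54 * 0.219
tau = 224.5933 N*m

224.5933 N*m


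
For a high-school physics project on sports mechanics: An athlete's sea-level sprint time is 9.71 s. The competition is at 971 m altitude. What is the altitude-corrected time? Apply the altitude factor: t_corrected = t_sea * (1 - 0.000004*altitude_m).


Correction factor = 1 - 0.000004 * 971 = 0.996116
t_corrected = t_sea * factor = 9.71 * 0.996116
t_corrected = 9.6723 s

9.6723 s


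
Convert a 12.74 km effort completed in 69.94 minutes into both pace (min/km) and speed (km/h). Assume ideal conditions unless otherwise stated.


Pace = time / distance = 69.94 min / 12.74 km = 5.4898 min/km
Speed = distance / time_in_hours = 12.74 / 1.1657 hr
Speed = 10.9294 km/h

5.4898 min/km, 10.9294 km/h


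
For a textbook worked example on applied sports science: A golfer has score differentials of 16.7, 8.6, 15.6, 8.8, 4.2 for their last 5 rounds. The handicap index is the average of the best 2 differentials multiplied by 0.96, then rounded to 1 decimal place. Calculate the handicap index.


All differentials: 16.7, 8.6, 15.6, 8.8, 4.2
Sorted: 4.2, 8.6, 8.8, 15.6, 16.7
Best 2: 4.2, 8.6
Average of best = 12.8 / 2 = 6.4
Raw index = 6.4 * 0.96 = 6.144
Handicap index = round(6.144, 1) = 6.1

6.1


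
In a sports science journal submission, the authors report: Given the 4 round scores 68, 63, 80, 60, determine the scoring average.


Average = sum / n
Sum = 271
Average = 271 / 4 = 67.75

67.75


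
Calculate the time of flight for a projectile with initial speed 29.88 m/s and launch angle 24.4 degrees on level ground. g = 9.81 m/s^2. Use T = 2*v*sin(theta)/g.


T = 2*v*sin(theta)/g
sin(theta) = sin(24.4 deg) = 0.4131
T = 2*29.88*0.4131 / 9.81
T = 24.6871 / 9.81 = 2.5165 s

2.5165 s


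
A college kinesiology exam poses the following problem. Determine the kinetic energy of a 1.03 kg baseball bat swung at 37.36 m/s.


KE = 0.5 * m * v^2
KE = 0.5 * 1.03 * 37.36^2
KE = 0.5 * 1.03 * 1395.7696 = 718.8213 J

718.8213 J


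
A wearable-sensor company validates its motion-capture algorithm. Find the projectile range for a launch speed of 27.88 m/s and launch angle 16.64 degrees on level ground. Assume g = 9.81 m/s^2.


R = v^2 * sin(2*theta) / g
Convert angle to radians: theta = 16.64 deg = 0.2904 rad
sin(2*theta) = sin(0.5808) = 0.5487
R = 27.88^2 * 0.5487 / 9.81
R = 777.2944 * 0.5487 / 9.81 = 43.4787 m

43.4787 m


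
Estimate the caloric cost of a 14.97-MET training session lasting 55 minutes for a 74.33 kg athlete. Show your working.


kcal = MET * mass * time_hr
Convert time: 55 min = 0.9167 hr
kcal = 14.97 * 74.33 * 0.9167
kcal = 1019.9934 kcal

1019.9934 kcal


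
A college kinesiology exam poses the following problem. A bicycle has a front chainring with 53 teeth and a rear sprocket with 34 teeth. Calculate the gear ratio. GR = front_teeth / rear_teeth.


GR = front_teeth / rear_teeth
GR = 53 / 34
GR = 1.5588

1.5588


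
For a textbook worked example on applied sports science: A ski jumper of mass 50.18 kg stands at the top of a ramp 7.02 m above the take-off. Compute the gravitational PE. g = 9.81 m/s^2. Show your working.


PE = m * g * h
PE = 50.18 * 9.81 * 7.02
PE = 492.2658 * 7.02 = 3455.7059 J

3455.7059 J


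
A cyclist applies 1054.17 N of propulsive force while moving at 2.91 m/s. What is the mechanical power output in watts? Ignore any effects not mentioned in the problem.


P = F * v
P = 1054.17 * 2.91
P = 3067.6347 W

3067.6347 W


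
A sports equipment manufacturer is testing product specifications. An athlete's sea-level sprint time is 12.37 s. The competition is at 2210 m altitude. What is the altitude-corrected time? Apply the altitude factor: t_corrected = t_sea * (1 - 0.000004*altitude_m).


Correction factor = 1 - 0.000004 * 2210 = 0.99116
t_corrected = t_sea * factor = 12.37 * 0.99116
t_corrected = 12.2606 s

12.2606 s


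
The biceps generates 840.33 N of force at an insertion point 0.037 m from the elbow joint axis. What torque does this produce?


tau = F * d
tau = 840.33 * 0.037
tau = 31.0922 N*m

31.0922 N*m


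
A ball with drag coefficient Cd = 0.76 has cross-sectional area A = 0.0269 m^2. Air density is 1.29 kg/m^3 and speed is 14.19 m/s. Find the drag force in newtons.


Fd = 0.5 * Cd * rho * A * v^2
Fd = 0.5 * 0.76 * 1.29 * 0.0269 * 14.19^2
v^2 = 201.3561
Fd = 0.5 * 0.76 * 1.29 * 0.0269 * 201.3561 = 2.6552 N

2.6552 N


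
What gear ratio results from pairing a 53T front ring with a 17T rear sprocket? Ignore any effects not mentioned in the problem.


GR = front_teeth / rear_teeth
GR = 53 / 17
GR = 3.1176

3.1176


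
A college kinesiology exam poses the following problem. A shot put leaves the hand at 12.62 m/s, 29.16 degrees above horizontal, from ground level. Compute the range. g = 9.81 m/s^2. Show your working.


R = v^2 * sin(2*theta) / g
Convert angle to radians: theta = 29.16 deg = 0.5089 rad
sin(2*theta) = sin(1.0179) = 0.851
R = 12.62^2 * 0.851 / 9.81
R = 159.2644 * 0.851 / 9.81 = 13.8158 m

13.8158 m


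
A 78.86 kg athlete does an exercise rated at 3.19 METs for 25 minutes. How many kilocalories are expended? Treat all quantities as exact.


kcal = MET * mass * time_hr
Convert time: 25 min = 0.4167 hr
kcal = 3.19 * 78.86 * 0.4167
kcal = 104.8181 kcal

104.8181 kcal


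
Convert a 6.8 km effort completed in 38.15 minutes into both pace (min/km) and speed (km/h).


Pace = time / distance = 38.15 min / 6.8 km = 5.6103 min/km
Speed = distance / time_in_hours = 6.8 / 0.6358 hr
Speed = 10.6946 km/h

5.6103 min/km, 10.6946 km/h


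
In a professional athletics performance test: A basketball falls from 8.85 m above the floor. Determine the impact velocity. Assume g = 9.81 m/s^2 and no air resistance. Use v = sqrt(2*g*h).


v = sqrt(2 * g * h)
v = sqrt(2 * 9.81 * 8.85)
v = sqrt(173.637) = 13.1771 m/s

13.1771 m/s


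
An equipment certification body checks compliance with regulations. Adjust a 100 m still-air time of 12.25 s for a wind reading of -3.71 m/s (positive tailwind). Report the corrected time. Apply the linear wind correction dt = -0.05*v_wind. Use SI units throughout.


dt = -0.05 * v_wind = -0.05 * -3.71 = 0.1855 s
t_corrected = t_still + dt = 12.25 + (0.1855)
t_corrected = 12.4355 s

12.4355 s


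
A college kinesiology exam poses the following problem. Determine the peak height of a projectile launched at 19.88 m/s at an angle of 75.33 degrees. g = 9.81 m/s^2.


H = (v*sin(theta))^2 / (2*g)
vy = v*sin(theta) = 19.88 * sin(75.33 deg) = 19.2319 m/s
H = vy^2 / (2*g) = 369.8668 / (2*9.81)
H = 369.8668 / 19.62 = 18.8515 m

18.8515 m


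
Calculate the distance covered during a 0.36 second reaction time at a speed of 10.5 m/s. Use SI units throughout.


d = v * t
d = 10.5 * 0.36
d = 3.78 m

3.78 m


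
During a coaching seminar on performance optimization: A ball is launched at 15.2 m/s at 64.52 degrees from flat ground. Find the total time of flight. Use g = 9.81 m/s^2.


T = 2*v*sin(theta)/g
sin(theta) = sin(64.52 deg) = 0.9027
T = 2*15.2*0.9027 / 9.81
T = 27.4432 / 9.81 = 2.7975 s

2.7975 s


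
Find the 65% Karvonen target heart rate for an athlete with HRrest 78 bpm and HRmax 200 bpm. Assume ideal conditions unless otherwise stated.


Target = HRrest + pct*(HRmax - HRrest)
Heart rate reserve = HRmax - HRrest = 200 - 78 = 122 bpm
Fraction = 65% = 0.65
Target = 78 + 0.65 * 122
Target = 78 + 79.3 = 157.3 bpm

157.3 bpm


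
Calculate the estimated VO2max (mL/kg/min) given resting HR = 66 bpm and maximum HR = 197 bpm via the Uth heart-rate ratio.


VO2max = 15.3 * HRmax / HRrest
VO2max = 15.3 * 197 / 66
VO2max = 3014.1 / 66 = 45.6682 mL/kg/min

45.6682 mL/kg/min


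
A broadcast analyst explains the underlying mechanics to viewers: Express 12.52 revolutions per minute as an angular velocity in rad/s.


omega = RPM * 2 * pi / 60
omega = 12.52 * 2 * 3.14159 / 60
omega = 78.6655 / 60 = 1.3111 rad/s

1.3111 rad/s


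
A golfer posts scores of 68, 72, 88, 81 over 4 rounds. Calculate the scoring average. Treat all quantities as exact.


Average = sum / n
Sum = 309
Average = 309 / 4 = 77.25

77.25


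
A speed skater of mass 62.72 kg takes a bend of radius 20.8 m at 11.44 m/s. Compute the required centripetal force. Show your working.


Fc = m * v^2 / r
v^2 = 11.44^2 = 130.8736
Fc = 62.72 * 130.8736 / 20.8
Fc = 8208.3922 / 20.8 = 394.6342 N

394.6342 N


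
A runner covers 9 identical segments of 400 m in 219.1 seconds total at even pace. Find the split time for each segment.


Split time = total_time / n_laps = 219.1 / 9
Split time = 24.3444 s per lap

24.3444 s


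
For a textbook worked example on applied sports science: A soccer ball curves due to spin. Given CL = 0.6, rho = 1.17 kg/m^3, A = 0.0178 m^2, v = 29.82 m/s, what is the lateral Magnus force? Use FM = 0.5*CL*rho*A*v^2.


FM = 0.5 * CL * rho * A * v^2
FM = 0.5 * 0.6 * 1.17 * 0.0178 * 29.82^2
v^2 = 889.2324
FM = 0.5 * 0.6 * 1.17 * 0.0178 * 889.2324 = 5.5557 N

5.5557 N


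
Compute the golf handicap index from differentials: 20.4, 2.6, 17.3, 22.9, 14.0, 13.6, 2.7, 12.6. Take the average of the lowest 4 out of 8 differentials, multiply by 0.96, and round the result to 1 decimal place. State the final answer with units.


All differentials: 20.4, 2.6, 17.3, 22.9, 14.0, 13.6, 2.7, 12.6
Sorted: 2.6, 2.7, 12.6, 13.6, 14.0, 17.3, 20.4, 22.9
Best 4: 2.6, 2.7, 12.6, 13.6
Average of best = 31.5 / 4 = 7.875
Raw index = 7.875 * 0.96 = 7.56
Handicap index = round(7.56, 1) = 7.6

7.6


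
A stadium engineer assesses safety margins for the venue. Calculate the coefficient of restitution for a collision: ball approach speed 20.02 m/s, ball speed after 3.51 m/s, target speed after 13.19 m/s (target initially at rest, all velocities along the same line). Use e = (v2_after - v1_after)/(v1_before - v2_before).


e = (v2_after - v1_after) / (v1_before - v2_before)
Numerator = 13.19 - 3.51 = 9.68
Denominator = 20.02 - 0 = 20.02
e = 9.68 / 20.02 = 0.4835

0.4835


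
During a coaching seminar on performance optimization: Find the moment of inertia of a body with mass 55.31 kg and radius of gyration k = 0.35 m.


I = m * k^2
I = 55.31 * 0.35^2
I = 55.31 * 0.1225 = 6.7755 kg*m^2

6.7755 kg*m^2


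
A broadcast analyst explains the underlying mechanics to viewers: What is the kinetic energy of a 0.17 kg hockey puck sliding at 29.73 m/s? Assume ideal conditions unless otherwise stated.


KE = 0.5 * m * v^2
KE = 0.5 * 0.17 * 29.73^2
KE = 0.5 * 0.17 * 883.8729 = 75.1292 J

75.1292 J


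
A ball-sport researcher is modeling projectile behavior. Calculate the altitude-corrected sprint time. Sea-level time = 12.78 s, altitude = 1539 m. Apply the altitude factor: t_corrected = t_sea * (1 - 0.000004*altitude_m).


Correction factor = 1 - 0.000004 * 1539 = 0.993844
t_corrected = t_sea * factor = 12.78 * 0.993844
t_corrected = 12.7013 s

12.7013 s


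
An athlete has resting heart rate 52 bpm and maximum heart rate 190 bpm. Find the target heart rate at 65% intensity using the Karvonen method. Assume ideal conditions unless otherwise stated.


Target = HRrest + pct*(HRmax - HRrest)
Heart rate reserve = HRmax - HRrest = 190 - 52 = 138 bpm
Fraction = 65% = 0.65
Target = 52 + 0.65 * 138
Target = 52 + 89.7 = 141.7 bpm

141.7 bpm


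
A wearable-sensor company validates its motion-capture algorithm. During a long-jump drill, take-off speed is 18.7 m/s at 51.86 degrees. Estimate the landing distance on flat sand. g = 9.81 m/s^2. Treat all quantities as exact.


R = v^2 * sin(2*theta) / g
Convert angle to radians: theta = 51.86 deg = 0.9051 rad
sin(2*theta) = sin(1.8103) = 0.9715
R = 18.7^2 * 0.9715 / 9.81
R = 349.69 * 0.9715 / 9.81 = 34.6292 m

34.6292 m


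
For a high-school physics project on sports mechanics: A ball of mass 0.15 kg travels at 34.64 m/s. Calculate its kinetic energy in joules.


KE = 0.5 * m * v^2
KE = 0.5 * 0.15 * 34.64^2
KE = 0.5 * 0.15 * 1199.9296 = 89.9947 J

89.9947 J


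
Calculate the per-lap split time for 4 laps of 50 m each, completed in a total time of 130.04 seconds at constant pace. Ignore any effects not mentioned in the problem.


Split time = total_time / n_laps = 130.04 / 4
Split time = 32.51 s per lap

32.51 s


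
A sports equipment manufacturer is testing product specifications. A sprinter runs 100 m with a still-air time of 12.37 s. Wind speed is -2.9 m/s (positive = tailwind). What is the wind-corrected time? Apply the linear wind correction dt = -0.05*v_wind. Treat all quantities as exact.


dt = -0.05 * v_wind = -0.05 * -2.9 = 0.145 s
t_corrected = t_still + dt = 12.37 + (0.145)
t_corrected = 12.515 s

12.515 s


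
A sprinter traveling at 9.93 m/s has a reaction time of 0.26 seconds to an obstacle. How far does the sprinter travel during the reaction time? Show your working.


d = v * t
d = 9.93 * 0.26
d = 2.5818 m

2.5818 m


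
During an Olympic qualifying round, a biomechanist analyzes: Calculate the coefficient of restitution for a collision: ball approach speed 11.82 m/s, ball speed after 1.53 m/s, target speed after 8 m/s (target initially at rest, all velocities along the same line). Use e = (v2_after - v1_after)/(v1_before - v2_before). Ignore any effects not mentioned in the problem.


e = (v2_after - v1_after) / (v1_before - v2_before)
Numerator = 8 - 1.53 = 6.47
Denominator = 11.82 - 0 = 11.82
e = 6.47 / 11.82 = 0.5474

0.5474


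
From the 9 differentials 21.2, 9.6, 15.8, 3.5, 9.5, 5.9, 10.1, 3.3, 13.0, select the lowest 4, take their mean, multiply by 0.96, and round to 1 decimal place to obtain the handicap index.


All differentials: 21.2, 9.6, 15.8, 3.5, 9.5, 5.9, 10.1, 3.3, 13.0
Sorted: 3.3, 3.5, 5.9, 9.5, 9.6, 10.1, 13.0, 15.8, 21.2
Best 4: 3.3, 3.5, 5.9, 9.5
Average of best = 22.2 / 4 = 5.55
Raw index = 5.55 * 0.96 = 5.328
Handicap index = round(5.328, 1) = 5.3

5.3


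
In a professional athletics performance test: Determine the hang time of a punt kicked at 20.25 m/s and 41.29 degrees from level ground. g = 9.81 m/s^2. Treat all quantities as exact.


T = 2*v*sin(theta)/g
sin(theta) = sin(41.29 deg) = 0.6599
T = 2*20.25*0.6599 / 9.81
T = 26.7248 / 9.81 = 2.7242 s

2.7242 s


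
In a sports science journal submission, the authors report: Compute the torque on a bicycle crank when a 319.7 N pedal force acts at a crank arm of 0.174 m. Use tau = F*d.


tau = F * d
tau = 319.7 * 0.174
tau = 55.6278 N*m

55.6278 N*m


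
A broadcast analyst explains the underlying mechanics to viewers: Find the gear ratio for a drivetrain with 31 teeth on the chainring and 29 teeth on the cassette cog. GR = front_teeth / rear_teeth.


GR = front_teeth / rear_teeth
GR = 31 / 29
GR = 1.069

1.069


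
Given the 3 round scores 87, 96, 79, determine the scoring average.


Average = sum / n
Sum = 262
Average = 262 / 3 = 87.3333

87.3333


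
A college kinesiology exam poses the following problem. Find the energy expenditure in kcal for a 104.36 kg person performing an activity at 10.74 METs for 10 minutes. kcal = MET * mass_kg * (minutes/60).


kcal = MET * mass * time_hr
Convert time: 10 min = 0.1667 hr
kcal = 10.74 * 104.36 * 0.1667
kcal = 186.8044 kcal

186.8044 kcal


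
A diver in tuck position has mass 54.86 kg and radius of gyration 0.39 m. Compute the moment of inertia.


I = m * k^2
I = 54.86 * 0.39^2
I = 54.86 * 0.1521 = 8.3442 kg*m^2

8.3442 kg*m^2


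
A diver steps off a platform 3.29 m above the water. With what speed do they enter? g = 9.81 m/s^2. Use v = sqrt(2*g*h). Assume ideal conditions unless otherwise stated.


v = sqrt(2 * g * h)
v = sqrt(2 * 9.81 * 3.29)
v = sqrt(64.5498) = 8.0343 m/s

8.0343 m/s


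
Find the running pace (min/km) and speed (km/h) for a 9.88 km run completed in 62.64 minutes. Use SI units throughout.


Pace = time / distance = 62.64 min / 9.88 km = 6.3401 min/km
Speed = distance / time_in_hours = 9.88 / 1.044 hr
Speed = 9.4636 km/h

6.3401 min/km, 9.4636 km/h


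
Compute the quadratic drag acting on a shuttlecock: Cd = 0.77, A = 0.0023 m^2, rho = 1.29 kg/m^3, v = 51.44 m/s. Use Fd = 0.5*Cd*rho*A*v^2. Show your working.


Fd = 0.5 * Cd * rho * A * v^2
Fd = 0.5 * 0.77 * 1.29 * 0.0023 * 51.44^2
v^2 = 2646.0736
Fd = 0.5 * 0.77 * 1.29 * 0.0023 * 2646.0736 = 3.0226 N

3.0226 N


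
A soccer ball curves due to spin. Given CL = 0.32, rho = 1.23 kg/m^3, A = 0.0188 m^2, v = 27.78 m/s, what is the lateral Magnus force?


FM = 0.5 * CL * rho * A * v^2
FM = 0.5 * 0.32 * 1.23 * 0.0188 * 27.78^2
v^2 = 771.7284
FM = 0.5 * 0.32 * 1.23 * 0.0188 * 771.7284 = 2.8553 N

2.8553 N


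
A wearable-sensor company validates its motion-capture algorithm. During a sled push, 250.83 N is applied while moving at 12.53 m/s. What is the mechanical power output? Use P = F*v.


P = F * v
P = 250.83 * 12.53
P = 3142.8999 W

3142.8999 W


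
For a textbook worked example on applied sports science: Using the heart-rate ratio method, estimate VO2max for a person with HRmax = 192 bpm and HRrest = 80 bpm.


VO2max = 15.3 * HRmax / HRrest
VO2max = 15.3 * 192 / 80
VO2max = 2937.6 / 80 = 36.72 mL/kg/min

36.72 mL/kg/min


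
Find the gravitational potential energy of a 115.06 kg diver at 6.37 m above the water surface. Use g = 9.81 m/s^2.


PE = m * g * h
PE = 115.06 * 9.81 * 6.37
PE = 1128.7386 * 6.37 = 7190.0649 J

7190.0649 J


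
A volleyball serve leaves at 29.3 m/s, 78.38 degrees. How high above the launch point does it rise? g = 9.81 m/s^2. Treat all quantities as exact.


H = (v*sin(theta))^2 / (2*g)
vy = v*sin(theta) = 29.3 * sin(78.38 deg) = 28.6995 m/s
H = vy^2 / (2*g) = 823.6611 / (2*9.81)
H = 823.6611 / 19.62 = 41.9807 m

41.9807 m


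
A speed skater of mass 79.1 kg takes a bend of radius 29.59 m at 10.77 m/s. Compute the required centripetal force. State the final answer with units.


Fc = m * v^2 / r
v^2 = 10.77^2 = 115.9929
Fc = 79.1 * 115.9929 / 29.59
Fc = 9175.0384 / 29.59 = 310.0723 N

310.0723 N


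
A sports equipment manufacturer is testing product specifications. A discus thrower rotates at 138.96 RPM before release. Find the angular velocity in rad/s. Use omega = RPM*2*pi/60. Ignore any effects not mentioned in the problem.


omega = RPM * 2 * pi / 60
omega = 138.96 * 2 * 3.14159 / 60
omega = 873.1114 / 60 = 14.5519 rad/s

14.5519 rad/s


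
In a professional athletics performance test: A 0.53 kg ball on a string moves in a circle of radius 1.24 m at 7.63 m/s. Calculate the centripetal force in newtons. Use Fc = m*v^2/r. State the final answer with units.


Fc = m * v^2 / r
v^2 = 7.63^2 = 58.2169
Fc = 0.53 * 58.2169 / 1.24
Fc = 30.855 / 1.24 = 24.883 N

24.883 N


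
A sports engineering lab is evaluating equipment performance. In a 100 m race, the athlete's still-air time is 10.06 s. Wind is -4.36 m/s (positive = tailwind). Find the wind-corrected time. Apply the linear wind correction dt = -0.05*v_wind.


dt = -0.05 * v_wind = -0.05 * -4.36 = 0.218 s
t_corrected = t_still + dt = 10.06 + (0.218)
t_corrected = 10.278 s

10.278 s


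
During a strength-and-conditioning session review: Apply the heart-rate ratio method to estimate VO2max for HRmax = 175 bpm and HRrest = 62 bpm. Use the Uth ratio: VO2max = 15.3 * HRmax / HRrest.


VO2max = 15.3 * HRmax / HRrest
VO2max = 15.3 * 175 / 62
VO2max = 2677.5 / 62 = 43.1855 mL/kg/min

43.1855 mL/kg/min


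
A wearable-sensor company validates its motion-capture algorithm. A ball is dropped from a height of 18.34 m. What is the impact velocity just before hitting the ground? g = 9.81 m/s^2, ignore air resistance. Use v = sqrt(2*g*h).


v = sqrt(2 * g * h)
v = sqrt(2 * 9.81 * 18.34)
v = sqrt(359.8308) = 18.9692 m/s

18.9692 m/s


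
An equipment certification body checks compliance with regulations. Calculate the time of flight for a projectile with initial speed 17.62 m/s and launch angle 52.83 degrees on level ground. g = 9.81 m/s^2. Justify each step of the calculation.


T = 2*v*sin(theta)/g
sin(theta) = sin(52.83 deg) = 0.7968
T = 2*17.62*0.7968 / 9.81
T = 28.0809 / 9.81 = 2.8625 s

2.8625 s


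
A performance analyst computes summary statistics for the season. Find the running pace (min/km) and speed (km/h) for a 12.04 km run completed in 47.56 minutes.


Pace = time / distance = 47.56 min / 12.04 km = 3.9502 min/km
Speed = distance / time_in_hours = 12.04 / 0.7927 hr
Speed = 15.1892 km/h

3.9502 min/km, 15.1892 km/h


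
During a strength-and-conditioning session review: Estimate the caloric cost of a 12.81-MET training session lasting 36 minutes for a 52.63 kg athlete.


kcal = MET * mass * time_hr
Convert time: 36 min = 0.6 hr
kcal = 12.81 * 52.63 * 0.6
kcal = 404.5142 kcal

404.5142 kcal


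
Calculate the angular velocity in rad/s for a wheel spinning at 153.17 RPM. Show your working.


omega = RPM * 2 * pi / 60
omega = 153.17 * 2 * 3.14159 / 60
omega = 962.3955 / 60 = 16.0399 rad/s

16.0399 rad/s


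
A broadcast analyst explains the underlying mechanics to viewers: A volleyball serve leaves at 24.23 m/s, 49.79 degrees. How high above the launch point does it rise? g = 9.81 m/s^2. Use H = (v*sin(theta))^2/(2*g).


H = (v*sin(theta))^2 / (2*g)
vy = v*sin(theta) = 24.23 * sin(49.79 deg) = 18.504 m/s
H = vy^2 / (2*g) = 342.3998 / (2*9.81)
H = 342.3998 / 19.62 = 17.4516 m

17.4516 m


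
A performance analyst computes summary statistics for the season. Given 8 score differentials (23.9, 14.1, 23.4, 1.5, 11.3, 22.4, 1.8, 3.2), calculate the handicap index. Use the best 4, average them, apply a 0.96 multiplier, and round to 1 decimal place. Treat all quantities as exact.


All differentials: 23.9, 14.1, 23.4, 1.5, 11.3, 22.4, 1.8, 3.2
Sorted: 1.5, 1.8, 3.2, 11.3, 14.1, 22.4, 23.4, 23.9
Best 4: 1.5, 1.8, 3.2, 11.3
Average of best = 17.8 / 4 = 4.45
Raw index = 4.45 * 0.96 = 4.272
Handicap index = round(4.272, 1) = 4.3

4.3


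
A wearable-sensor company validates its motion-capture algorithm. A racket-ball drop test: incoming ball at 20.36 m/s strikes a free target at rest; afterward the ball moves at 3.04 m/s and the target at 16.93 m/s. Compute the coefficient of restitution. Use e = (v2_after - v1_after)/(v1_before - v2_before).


e = (v2_after - v1_after) / (v1_before - v2_before)
Numerator = 16.93 - 3.04 = 13.89
Denominator = 20.36 - 0 = 20.36
e = 13.89 / 20.36 = 0.6822

0.6822


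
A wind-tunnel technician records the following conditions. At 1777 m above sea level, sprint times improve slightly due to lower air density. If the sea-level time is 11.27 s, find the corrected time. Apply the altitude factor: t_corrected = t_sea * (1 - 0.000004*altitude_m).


Correction factor = 1 - 0.000004 * 1777 = 0.992892
t_corrected = t_sea * factor = 11.27 * 0.992892
t_corrected = 11.1899 s

11.1899 s


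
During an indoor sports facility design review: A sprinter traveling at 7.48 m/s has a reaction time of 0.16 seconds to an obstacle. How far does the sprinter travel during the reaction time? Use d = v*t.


d = v * t
d = 7.48 * 0.16
d = 1.1968 m

1.1968 m


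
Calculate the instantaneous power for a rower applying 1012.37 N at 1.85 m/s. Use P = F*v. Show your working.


P = F * v
P = 1012.37 * 1.85
P = 1872.8845 W

1872.8845 W


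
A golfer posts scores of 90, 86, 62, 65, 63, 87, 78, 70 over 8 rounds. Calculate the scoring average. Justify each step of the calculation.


Average = sum / n
Sum = 601
Average = 601 / 8 = 75.125

75.125


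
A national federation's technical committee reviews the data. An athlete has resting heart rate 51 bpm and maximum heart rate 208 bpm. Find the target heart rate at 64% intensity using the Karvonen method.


Target = HRrest + pct*(HRmax - HRrest)
Heart rate reserve = HRmax - HRrest = 208 - 51 = 157 bpm
Fraction = 64% = 0.64
Target = 51 + 0.64 * 157
Target = 51 + 100.48 = 151.48 bpm

151.48 bpm


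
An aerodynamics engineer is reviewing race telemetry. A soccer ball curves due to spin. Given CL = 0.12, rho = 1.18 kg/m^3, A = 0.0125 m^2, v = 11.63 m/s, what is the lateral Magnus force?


FM = 0.5 * CL * rho * A * v^2
FM = 0.5 * 0.12 * 1.18 * 0.0125 * 11.63^2
v^2 = 135.2569
FM = 0.5 * 0.12 * 1.18 * 0.0125 * 135.2569 = 0.1197 N

0.1197 N


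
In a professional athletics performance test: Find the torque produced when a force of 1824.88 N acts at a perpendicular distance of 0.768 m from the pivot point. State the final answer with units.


tau = F * d
tau = 1824.88 * 0.768
tau = 1401.5078 N*m

1401.5078 N*m


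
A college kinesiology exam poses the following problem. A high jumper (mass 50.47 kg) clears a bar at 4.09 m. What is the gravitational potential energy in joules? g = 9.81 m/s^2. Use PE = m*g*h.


PE = m * g * h
PE = 50.47 * 9.81 * 4.09
PE = 495.1107 * 4.09 = 2025.0028 J

2025.0028 J


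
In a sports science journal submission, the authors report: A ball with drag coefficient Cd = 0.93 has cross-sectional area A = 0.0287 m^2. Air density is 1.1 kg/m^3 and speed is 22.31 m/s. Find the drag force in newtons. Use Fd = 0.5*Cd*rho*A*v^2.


Fd = 0.5 * Cd * rho * A * v^2
Fd = 0.5 * 0.93 * 1.1 * 0.0287 * 22.31^2
v^2 = 497.7361
Fd = 0.5 * 0.93 * 1.1 * 0.0287 * 497.7361 = 7.3068 N

7.3068 N


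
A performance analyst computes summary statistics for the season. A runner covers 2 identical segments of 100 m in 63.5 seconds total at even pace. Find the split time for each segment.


Split time = total_time / n_laps = 63.5 / 2
Split time = 31.75 s per lap

31.75 s


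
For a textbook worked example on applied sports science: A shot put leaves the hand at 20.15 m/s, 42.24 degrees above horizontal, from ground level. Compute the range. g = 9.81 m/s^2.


R = v^2 * sin(2*theta) / g
Convert angle to radians: theta = 42.24 deg = 0.7372 rad
sin(2*theta) = sin(1.4745) = 0.9954
R = 20.15^2 * 0.9954 / 9.81
R = 406.0225 * 0.9954 / 9.81 = 41.1967 m

41.1967 m


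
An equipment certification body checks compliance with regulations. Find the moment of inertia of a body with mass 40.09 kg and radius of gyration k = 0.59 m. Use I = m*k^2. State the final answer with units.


I = m * k^2
I = 40.09 * 0.59^2
I = 40.09 * 0.3481 = 13.9553 kg*m^2

13.9553 kg*m^2


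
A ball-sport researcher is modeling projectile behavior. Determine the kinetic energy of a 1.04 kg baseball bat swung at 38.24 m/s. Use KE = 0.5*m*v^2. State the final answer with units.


KE = 0.5 * m * v^2
KE = 0.5 * 1.04 * 38.24^2
KE = 0.5 * 1.04 * 1462.2976 = 760.3948 J

760.3948 J


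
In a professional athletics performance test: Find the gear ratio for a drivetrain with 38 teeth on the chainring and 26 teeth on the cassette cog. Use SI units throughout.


GR = front_teeth / rear_teeth
GR = 38 / 26
GR = 1.4615

1.4615


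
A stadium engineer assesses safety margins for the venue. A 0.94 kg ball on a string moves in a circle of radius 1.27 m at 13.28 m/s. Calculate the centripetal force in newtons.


Fc = m * v^2 / r
v^2 = 13.28^2 = 176.3584
Fc = 0.94 * 176.3584 / 1.27
Fc = 165.7769 / 1.27 = 130.533 N

130.533 N


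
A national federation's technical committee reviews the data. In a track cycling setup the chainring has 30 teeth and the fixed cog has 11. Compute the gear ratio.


GR = front_teeth / rear_teeth
GR = 30 / 11
GR = 2.7273

2.7273


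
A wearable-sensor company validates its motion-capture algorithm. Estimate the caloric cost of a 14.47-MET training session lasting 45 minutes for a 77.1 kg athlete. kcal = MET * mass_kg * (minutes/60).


kcal = MET * mass * time_hr
Convert time: 45 min = 0.75 hr
kcal = 14.47 * 77.1 * 0.75
kcal = 836.7278 kcal

836.7278 kcal


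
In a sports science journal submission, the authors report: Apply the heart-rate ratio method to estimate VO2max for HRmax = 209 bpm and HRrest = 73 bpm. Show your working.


VO2max = 15.3 * HRmax / HRrest
VO2max = 15.3 * 209 / 73
VO2max = 3197.7 / 73 = 43.8041 mL/kg/min

43.8041 mL/kg/min


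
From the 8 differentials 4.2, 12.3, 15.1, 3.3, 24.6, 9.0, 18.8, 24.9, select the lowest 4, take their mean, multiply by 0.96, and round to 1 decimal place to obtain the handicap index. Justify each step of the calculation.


All differentials: 4.2, 12.3, 15.1, 3.3, 24.6, 9.0, 18.8, 24.9
Sorted: 3.3, 4.2, 9.0, 12.3, 15.1, 18.8, 24.6, 24.9
Best 4: 3.3, 4.2, 9.0, 12.3
Average of best = 28.8 / 4 = 7.2
Raw index = 7.2 * 0.96 = 6.912
Handicap index = round(6.912, 1) = 6.9

6.9


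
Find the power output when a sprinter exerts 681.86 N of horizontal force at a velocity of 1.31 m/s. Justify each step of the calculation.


P = F * v
P = 681.86 * 1.31
P = 893.2366 W

893.2366 W


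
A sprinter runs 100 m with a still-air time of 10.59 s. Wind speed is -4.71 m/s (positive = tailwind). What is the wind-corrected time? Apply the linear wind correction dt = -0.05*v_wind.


dt = -0.05 * v_wind = -0.05 * -4.71 = 0.2355 s
t_corrected = t_still + dt = 10.59 + (0.2355)
t_corrected = 10.8255 s

10.8255 s


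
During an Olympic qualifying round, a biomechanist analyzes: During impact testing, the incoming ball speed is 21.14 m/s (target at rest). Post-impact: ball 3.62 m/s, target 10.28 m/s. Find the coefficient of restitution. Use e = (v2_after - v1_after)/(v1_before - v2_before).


e = (v2_after - v1_after) / (v1_before - v2_before)
Numerator = 10.28 - 3.62 = 6.66
Denominator = 21.14 - 0 = 21.14
e = 6.66 / 21.14 = 0.315

0.315


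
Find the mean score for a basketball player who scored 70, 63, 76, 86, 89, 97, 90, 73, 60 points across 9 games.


Average = sum / n
Sum = 704
Average = 704 / 9 = 78.2222

78.2222


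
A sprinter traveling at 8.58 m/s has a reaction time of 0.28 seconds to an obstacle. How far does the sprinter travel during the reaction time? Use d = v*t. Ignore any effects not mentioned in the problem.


d = v * t
d = 8.58 * 0.28
d = 2.4024 m

2.4024 m


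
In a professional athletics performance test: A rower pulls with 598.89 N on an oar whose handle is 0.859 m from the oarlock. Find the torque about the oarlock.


tau = F * d
tau = 598.89 * 0.859
tau = 514.4465 N*m

514.4465 N*m


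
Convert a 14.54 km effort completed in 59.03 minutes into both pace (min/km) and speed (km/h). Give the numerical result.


Pace = time / distance = 59.03 min / 14.54 km = 4.0598 min/km
Speed = distance / time_in_hours = 14.54 / 0.9838 hr
Speed = 14.7789 km/h

4.0598 min/km, 14.7789 km/h


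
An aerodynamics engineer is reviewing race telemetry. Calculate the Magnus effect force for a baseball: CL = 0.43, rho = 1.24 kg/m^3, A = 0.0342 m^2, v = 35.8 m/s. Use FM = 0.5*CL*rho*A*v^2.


FM = 0.5 * CL * rho * A * v^2
FM = 0.5 * 0.43 * 1.24 * 0.0342 * 35.8^2
v^2 = 1281.64
FM = 0.5 * 0.43 * 1.24 * 0.0342 * 1281.64 = 11.6856 N

11.6856 N


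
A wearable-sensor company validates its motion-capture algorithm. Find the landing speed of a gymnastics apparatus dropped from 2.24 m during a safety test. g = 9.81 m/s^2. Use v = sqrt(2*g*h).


v = sqrt(2 * g * h)
v = sqrt(2 * 9.81 * 2.24)
v = sqrt(43.9488) = 6.6294 m/s

6.6294 m/s


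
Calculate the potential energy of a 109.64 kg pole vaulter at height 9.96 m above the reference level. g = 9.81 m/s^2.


PE = m * g * h
PE = 109.64 * 9.81 * 9.96
PE = 1075.5684 * 9.96 = 10712.6613 J

10712.6613 J


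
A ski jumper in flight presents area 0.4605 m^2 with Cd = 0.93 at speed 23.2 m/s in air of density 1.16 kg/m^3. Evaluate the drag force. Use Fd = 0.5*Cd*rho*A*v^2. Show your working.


Fd = 0.5 * Cd * rho * A * v^2
Fd = 0.5 * 0.93 * 1.16 * 0.4605 * 23.2^2
v^2 = 538.24
Fd = 0.5 * 0.93 * 1.16 * 0.4605 * 538.24 = 133.6954 N

133.6954 N


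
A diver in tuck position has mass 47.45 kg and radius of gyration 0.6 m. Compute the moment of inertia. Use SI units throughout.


I = m * k^2
I = 47.45 * 0.6^2
I = 47.45 * 0.36 = 17.082 kg*m^2

17.082 kg*m^2


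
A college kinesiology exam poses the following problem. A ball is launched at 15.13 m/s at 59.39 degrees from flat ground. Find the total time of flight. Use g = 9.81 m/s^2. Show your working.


T = 2*v*sin(theta)/g
sin(theta) = sin(59.39 deg) = 0.8607
T = 2*15.13*0.8607 / 9.81
T = 26.0434 / 9.81 = 2.6548 s

2.6548 s


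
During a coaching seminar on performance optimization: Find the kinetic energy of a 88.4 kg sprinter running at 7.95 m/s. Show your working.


KE = 0.5 * m * v^2
KE = 0.5 * 88.4 * 7.95^2
KE = 0.5 * 88.4 * 63.2025 = 2793.5505 J

2793.5505 J


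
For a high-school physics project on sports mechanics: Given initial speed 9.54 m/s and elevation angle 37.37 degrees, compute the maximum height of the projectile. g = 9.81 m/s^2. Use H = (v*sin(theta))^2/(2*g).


H = (v*sin(theta))^2 / (2*g)
vy = v*sin(theta) = 9.54 * sin(37.37 deg) = 5.7904 m/s
H = vy^2 / (2*g) = 33.5287 / (2*9.81)
H = 33.5287 / 19.62 = 1.7089 m

1.7089 m


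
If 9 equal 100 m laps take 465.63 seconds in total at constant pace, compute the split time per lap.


Split time = total_time / n_laps = 465.63 / 9
Split time = 51.7367 s per lap

51.7367 s


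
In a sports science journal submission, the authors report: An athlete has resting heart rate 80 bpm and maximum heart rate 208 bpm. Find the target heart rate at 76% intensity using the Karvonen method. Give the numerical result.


Target = HRrest + pct*(HRmax - HRrest)
Heart rate reserve = HRmax - HRrest = 208 - 80 = 128 bpm
Fraction = 76% = 0.76
Target = 80 + 0.76 * 128
Target = 80 + 97.28 = 177.28 bpm

177.28 bpm


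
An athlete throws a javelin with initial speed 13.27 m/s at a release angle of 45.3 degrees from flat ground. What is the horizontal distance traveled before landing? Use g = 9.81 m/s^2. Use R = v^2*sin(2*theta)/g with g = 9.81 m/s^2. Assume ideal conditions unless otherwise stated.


R = v^2 * sin(2*theta) / g
Convert angle to radians: theta = 45.3 deg = 0.7906 rad
sin(2*theta) = sin(1.5813) = 0.9999
R = 13.27^2 * 0.9999 / 9.81
R = 176.0929 * 0.9999 / 9.81 = 17.9494 m

17.9494 m


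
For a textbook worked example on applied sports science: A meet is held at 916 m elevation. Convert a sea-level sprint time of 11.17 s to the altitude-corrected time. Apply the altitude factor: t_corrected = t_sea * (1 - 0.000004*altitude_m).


Correction factor = 1 - 0.000004 * 916 = 0.996336
t_corrected = t_sea * factor = 11.17 * 0.996336
t_corrected = 11.1291 s

11.1291 s


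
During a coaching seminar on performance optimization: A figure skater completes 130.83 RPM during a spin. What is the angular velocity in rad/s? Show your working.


omega = RPM * 2 * pi / 60
omega = 130.83 * 2 * 3.14159 / 60
omega = 822.0291 / 60 = 13.7005 rad/s

13.7005 rad/s


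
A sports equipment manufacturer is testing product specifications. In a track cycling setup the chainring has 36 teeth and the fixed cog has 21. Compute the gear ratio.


GR = front_teeth / rear_teeth
GR = 36 / 21
GR = 1.7143

1.7143


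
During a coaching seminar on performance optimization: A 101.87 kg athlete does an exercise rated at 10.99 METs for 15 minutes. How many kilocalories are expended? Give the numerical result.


kcal = MET * mass * time_hr
Convert time: 15 min = 0.25 hr
kcal = 10.99 * 101.87 * 0.25
kcal = 279.8878 kcal

279.8878 kcal


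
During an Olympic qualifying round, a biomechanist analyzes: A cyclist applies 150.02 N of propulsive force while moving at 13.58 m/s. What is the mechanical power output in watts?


P = F * v
P = 150.02 * 13.58
P = 2037.2716 W

2037.2716 W


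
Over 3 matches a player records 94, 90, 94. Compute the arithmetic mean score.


Average = sum / n
Sum = 278
Average = 278 / 3 = 92.6667

92.6667


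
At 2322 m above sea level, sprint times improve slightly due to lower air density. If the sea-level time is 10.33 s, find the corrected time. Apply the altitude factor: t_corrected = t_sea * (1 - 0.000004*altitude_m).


Correction factor = 1 - 0.000004 * 2322 = 0.990712
t_corrected = t_sea * factor = 10.33 * 0.990712
t_corrected = 10.2341 s

10.2341 s


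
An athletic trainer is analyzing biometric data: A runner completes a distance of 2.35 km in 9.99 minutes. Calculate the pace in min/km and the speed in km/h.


Pace = time / distance = 9.99 min / 2.35 km = 4.2511 min/km
Speed = distance / time_in_hours = 2.35 / 0.1665 hr
Speed = 14.1141 km/h

4.2511 min/km, 14.1141 km/h


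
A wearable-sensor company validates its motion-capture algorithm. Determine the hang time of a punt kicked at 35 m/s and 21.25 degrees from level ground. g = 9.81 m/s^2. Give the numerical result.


T = 2*v*sin(theta)/g
sin(theta) = sin(21.25 deg) = 0.3624
T = 2*35*0.3624 / 9.81
T = 25.3707 / 9.81 = 2.5862 s

2.5862 s


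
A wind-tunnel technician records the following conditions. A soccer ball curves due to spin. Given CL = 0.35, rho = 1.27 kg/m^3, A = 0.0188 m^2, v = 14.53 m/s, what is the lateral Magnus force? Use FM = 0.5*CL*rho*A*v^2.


FM = 0.5 * CL * rho * A * v^2
FM = 0.5 * 0.35 * 1.27 * 0.0188 * 14.53^2
v^2 = 211.1209
FM = 0.5 * 0.35 * 1.27 * 0.0188 * 211.1209 = 0.8821 N

0.8821 N


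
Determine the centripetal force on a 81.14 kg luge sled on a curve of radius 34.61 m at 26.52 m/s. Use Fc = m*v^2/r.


Fc = m * v^2 / r
v^2 = 26.52^2 = 703.3104
Fc = 81.14 * 703.3104 / 34.61
Fc = 57066.6059 / 34.61 = 1648.8473 N

1648.8473 N


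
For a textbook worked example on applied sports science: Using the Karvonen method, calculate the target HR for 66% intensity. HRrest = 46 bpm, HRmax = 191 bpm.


Target = HRrest + pct*(HRmax - HRrest)
Heart rate reserve = HRmax - HRrest = 191 - 46 = 145 bpm
Fraction = 66% = 0.66
Target = 46 + 0.66 * 145
Target = 46 + 95.7 = 141.7 bpm

141.7 bpm


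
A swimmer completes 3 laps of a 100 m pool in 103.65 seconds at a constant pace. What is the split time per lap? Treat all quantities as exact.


Split time = total_time / n_laps = 103.65 / 3
Split time = 34.55 s per lap

34.55 s


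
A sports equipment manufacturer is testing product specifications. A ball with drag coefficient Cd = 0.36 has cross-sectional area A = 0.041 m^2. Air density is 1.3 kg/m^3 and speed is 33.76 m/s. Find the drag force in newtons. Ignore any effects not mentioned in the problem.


Fd = 0.5 * Cd * rho * A * v^2
Fd = 0.5 * 0.36 * 1.3 * 0.041 * 33.76^2
v^2 = 1139.7376
Fd = 0.5 * 0.36 * 1.3 * 0.041 * 1139.7376 = 10.9346 N

10.9346 N


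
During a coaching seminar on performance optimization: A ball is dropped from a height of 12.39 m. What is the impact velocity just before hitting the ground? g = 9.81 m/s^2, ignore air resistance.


v = sqrt(2 * g * h)
v = sqrt(2 * 9.81 * 12.39)
v = sqrt(243.0918) = 15.5914 m/s

15.5914 m/s


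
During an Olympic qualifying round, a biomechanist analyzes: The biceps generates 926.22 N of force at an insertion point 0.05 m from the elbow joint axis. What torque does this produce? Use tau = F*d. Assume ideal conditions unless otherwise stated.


tau = F * d
tau = 926.22 * 0.05
tau = 46.311 N*m

46.311 N*m


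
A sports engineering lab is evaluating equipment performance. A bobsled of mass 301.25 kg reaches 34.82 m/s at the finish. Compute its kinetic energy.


KE = 0.5 * m * v^2
KE = 0.5 * 301.25 * 34.82^2
KE = 0.5 * 301.25 * 1212.4324 = 182622.6302 J

182622.6302 J


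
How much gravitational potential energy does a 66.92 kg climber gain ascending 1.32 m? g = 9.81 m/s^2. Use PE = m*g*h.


PE = m * g * h
PE = 66.92 * 9.81 * 1.32
PE = 656.4852 * 1.32 = 866.5605 J

866.5605 J
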